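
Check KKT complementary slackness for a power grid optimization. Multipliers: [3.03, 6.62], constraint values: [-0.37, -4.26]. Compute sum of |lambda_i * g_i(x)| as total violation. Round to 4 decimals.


KKT complementary slackness check:
lambda_1 * g_1 = 3.03 * -0.37 = -1.1211
lambda_2 * g_2 = 6.62 * -4.26 = -28.2012
Total violation = 1.1211 + 28.2012 = 29.3223


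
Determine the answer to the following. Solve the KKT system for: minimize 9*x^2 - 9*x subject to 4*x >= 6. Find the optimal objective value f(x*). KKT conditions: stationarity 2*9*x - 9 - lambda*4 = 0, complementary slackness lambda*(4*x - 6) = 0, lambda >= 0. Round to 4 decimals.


Step 1: Try lambda = 0 (constraint inactive).
x_unc = 9/(2*9) = 0.5
Check: 4*0.5 = 2.0 < 6 -- violated!
Step 2: Constraint must be active: 4*x = 6
x* = 6/4 = 1.5
lambda = (2*9*1.5 - 9)/4 = 4.5
Step 3: Compute optimal value.
f(x*) = 9*1.5^2 - 9*1.5 = 6.75


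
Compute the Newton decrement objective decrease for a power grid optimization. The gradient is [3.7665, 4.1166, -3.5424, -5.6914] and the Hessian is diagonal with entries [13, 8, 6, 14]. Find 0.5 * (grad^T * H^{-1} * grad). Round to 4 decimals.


Step 1: H is diagonal, so H^(-1) * g = [0.2897, 0.5146, -0.5904, -0.4065].
Step 2: g^T H^(-1) g = sum_i g_i^2 / H_ii
  = (3.7665)^2/13 + (4.1166)^2/8 + (-3.5424)^2/6 + (-5.6914)^2/14
  = 1.0913 + 2.1183 + 2.0914 + 2.3137 = 7.6147
Step 3: Objective decrease = 0.5 * g^T H^(-1) g = 3.8074


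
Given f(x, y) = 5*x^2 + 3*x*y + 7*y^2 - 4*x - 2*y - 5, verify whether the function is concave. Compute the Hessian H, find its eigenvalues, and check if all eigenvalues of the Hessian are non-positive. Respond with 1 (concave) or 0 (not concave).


The Hessian of f(x,y) = 5*x^2 + 3*x*y + 7*y^2 - 4*x - 2*y - 5 is:
H = [[10, 3], [3, 14]]
Trace = 10 + 14 = 24
Determinant = 10*14 - (3)^2 = 131
Discriminant = (24)^2 - 4*131 = 52.0
Eigenvalues: lambda_1 = 8.3944, lambda_2 = 15.6056
The function is not concave.

0


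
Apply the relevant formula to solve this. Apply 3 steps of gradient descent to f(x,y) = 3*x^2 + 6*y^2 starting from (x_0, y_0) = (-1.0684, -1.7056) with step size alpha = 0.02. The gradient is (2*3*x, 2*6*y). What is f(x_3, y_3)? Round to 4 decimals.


Gradient descent on f(x,y) = 3*x^2 + 6*y^2.
Starting point: (-1.0684, -1.7056), alpha = 0.02
Step 1: grad_x = 2*3*-1.0684 = -6.4104, grad_y = 2*6*-1.7056 = -20.4672
  x_1 = -1.0684 - 0.02*-6.4104 = -0.9402
  y_1 = -1.7056 - 0.02*-20.4672 = -1.2963
Step 2: grad_x = 2*3*-0.9402 = -5.6412, grad_y = 2*6*-1.2963 = -15.5551
  x_2 = -0.9402 - 0.02*-5.6412 = -0.8274
  y_2 = -1.2963 - 0.02*-15.5551 = -0.9852
Step 3: grad_x = 2*3*-0.8274 = -4.9642, grad_y = 2*6*-0.9852 = -11.8219
  x_3 = -0.8274 - 0.02*-4.9642 = -0.7281
  y_3 = -0.9852 - 0.02*-11.8219 = -0.7487
f(-0.7281, -0.7487) = 3*(-0.7281)^2 + 6*(-0.7487)^2 = 4.9538


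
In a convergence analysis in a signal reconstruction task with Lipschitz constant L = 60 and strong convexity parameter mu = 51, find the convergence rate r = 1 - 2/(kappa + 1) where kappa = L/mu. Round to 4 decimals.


Step 1: Compute the condition number.
kappa = L/mu = 60/51 = 1.1765
Step 2: Compute the convergence rate.
r = 1 - 2/(kappa + 1) = 1 - 2*mu/(L + mu) = (L - mu)/(L + mu) = 9/111 = 0.0811


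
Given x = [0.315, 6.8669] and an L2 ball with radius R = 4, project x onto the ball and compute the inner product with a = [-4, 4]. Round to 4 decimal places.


Step 1: Compute ||x|| (intermediates to 6 decimals).
||x|| = sqrt(0.315^2 + 6.8669^2) = 6.874121
Step 2: Project.
Since ||x|| > R, scale = R/||x|| = 4/6.874121 = 0.581893, proj(x) = scale * x
proj(x) = [0.183296, 3.995801]
Step 3: Dot product.
a^T * proj(x) = -4*0.183296 + 4*3.995801 = 15.25


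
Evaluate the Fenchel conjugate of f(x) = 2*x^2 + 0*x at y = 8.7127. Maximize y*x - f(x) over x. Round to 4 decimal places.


f*(y) = sup_x {y*x - a*x^2 - b*x} = sup_x {(y-b)*x - a*x^2}
FOC: (y - b) - 2a*x = 0 => x* = (y - b)/(2a)
x* = (8.7127 - 0)/(2*2) = 2.1782
f*(8.7127) = (y-b)^2/(4a) = (8.7127 - 0)^2/(4*2)
= 75.9111/8 = 9.4889


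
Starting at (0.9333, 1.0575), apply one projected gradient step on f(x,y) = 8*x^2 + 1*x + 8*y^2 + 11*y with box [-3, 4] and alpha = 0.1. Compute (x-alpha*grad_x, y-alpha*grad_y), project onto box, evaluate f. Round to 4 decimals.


Step 1: Compute gradient at (0.9333, 1.0575).
grad_x = 2*8*0.9333 + 1 = 15.9328
grad_y = 2*8*1.0575 + 11 = 27.92
Step 2: Gradient step.
x_raw = 0.9333 - 0.1*15.9328 = -0.66
y_raw = 1.0575 - 0.1*27.92 = -1.7345
Step 3: Project onto [-3, 4].
x_proj = clip(-0.66) = -0.66
y_proj = clip(-1.7345) = -1.7345
Step 4: Evaluate f.
f(-0.66, -1.7345) = 7.813


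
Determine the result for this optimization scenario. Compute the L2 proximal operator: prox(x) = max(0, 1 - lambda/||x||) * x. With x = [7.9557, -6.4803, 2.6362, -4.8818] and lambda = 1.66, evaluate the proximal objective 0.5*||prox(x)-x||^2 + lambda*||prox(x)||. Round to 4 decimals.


Step 1: Compute ||x||.
||x|| = 11.6649
Step 2: Compute scaling factor.
scale = max(0, 1 - 1.66/11.6649) = 0.8577
Step 3: prox(x) = [6.8235, -5.5581, 2.261, -4.1871]
||prox(x)|| = 10.0049
Step 4: Proximal objective.
0.5*||prox-x||^2 = 1.3778
lambda*||prox|| = 16.6081
Total = 17.9859


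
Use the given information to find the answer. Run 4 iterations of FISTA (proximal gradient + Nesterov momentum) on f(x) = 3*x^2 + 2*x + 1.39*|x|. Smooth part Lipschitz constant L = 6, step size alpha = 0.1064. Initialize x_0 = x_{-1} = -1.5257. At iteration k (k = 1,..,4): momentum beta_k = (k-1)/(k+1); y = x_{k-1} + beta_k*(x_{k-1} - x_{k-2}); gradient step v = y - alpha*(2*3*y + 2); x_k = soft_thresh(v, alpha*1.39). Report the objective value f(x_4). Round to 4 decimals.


FISTA on f(x) = 3*x^2 + 2*x + 1.39*|x|
L = 6, alpha = 0.1064
Iteration 1: beta = 0.0, y = -1.5257 + 0.0*(-1.5257 + 1.5257) = -1.5257
  grad(y) = -7.1542, v = y - alpha*grad = -0.7645
  prox(v) = soft_thresh(-0.7645, 0.1479) = -0.6166
Iteration 2: beta = 0.3333, y = -0.6166 + 0.3333*(-0.6166 + 1.5257) = -0.3136
  grad(y) = 0.1186, v = y - alpha*grad = -0.3262
  prox(v) = soft_thresh(-0.3262, 0.1479) = -0.1783
Iteration 3: beta = 0.5, y = -0.1783 + 0.5*(-0.1783 + 0.6166) = 0.0409
  grad(y) = 2.2452, v = y - alpha*grad = -0.198
  prox(v) = soft_thresh(-0.198, 0.1479) = -0.0501
Iteration 4: beta = 0.6, y = -0.0501 + 0.6*(-0.0501 + 0.1783) = 0.0268
  grad(y) = 2.1606, v = y - alpha*grad = -0.2031
  prox(v) = soft_thresh(-0.2031, 0.1479) = -0.0552
f(x_4) = 3*(-0.0552)^2 + 2*(-0.0552) + 1.39*|-0.0552| = -0.0245


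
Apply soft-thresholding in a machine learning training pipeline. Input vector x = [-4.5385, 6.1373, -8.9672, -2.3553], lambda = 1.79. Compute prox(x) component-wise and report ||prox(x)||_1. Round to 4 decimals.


Soft-thresholding with lambda = 1.79:
prox(-4.5385) = sign(-4.5385)*max(|-4.5385| - 1.79, 0) = -2.7485
prox(6.1373) = sign(6.1373)*max(|6.1373| - 1.79, 0) = 4.3473
prox(-8.9672) = sign(-8.9672)*max(|-8.9672| - 1.79, 0) = -7.1772
prox(-2.3553) = sign(-2.3553)*max(|-2.3553| - 1.79, 0) = -0.5653
prox(x) = [-2.7485, 4.3473, -7.1772, -0.5653]
||prox(x)||_1 = 2.7485 + 4.3473 + 7.1772 + 0.5653 = 14.8383


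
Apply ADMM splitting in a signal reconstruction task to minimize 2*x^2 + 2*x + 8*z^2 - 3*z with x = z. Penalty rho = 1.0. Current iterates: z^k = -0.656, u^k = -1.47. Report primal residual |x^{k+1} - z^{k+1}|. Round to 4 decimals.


ADMM iteration with rho = 1.0, z^k = -0.656, u^k = -1.47
Step 1: x-update.
Minimize 2*x^2 + 2*x + (1.0/2)*(x + 0.656 - 1.47)^2
FOC: (2*2 + 1.0)*x = -2 + 1.0*(-0.656 + 1.47)
x^{k+1} = -0.2372
Step 2: z-update.
Minimize 8*z^2 - 3*z + (1.0/2)*(-0.2372 - z - 1.47)^2
FOC: (2*8 + 1.0)*z = 3 + 1.0*(-0.2372 - 1.47)
z^{k+1} = 0.076
Step 3: u-update.
u^{k+1} = -1.47 - 0.2372 - 0.076 = -1.7832
Step 4: Primal residual = |-0.2372 - 0.076| = 0.3132


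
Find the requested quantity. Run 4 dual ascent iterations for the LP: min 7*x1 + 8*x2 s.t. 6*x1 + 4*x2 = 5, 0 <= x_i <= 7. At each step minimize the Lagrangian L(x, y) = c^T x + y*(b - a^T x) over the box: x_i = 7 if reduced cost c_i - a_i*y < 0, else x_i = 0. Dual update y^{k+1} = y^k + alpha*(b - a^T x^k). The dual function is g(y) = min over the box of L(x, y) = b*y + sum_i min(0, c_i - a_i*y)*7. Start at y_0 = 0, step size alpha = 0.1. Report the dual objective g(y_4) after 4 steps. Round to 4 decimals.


Dual ascent for LP: min 7*x1 + 8*x2, 6*x1 + 4*x2 = 5, 0 <= x_i <= 7
Step 1: y^k = 0.0, reduced costs: (7.0, 8.0)
  x^k = (0.0, 0.0), subgradient = b - a^T x = 5.0
  y^{k+1} = 0.0 + 0.1*5.0 = 0.5
Step 2: y^k = 0.5, reduced costs: (4.0, 6.0)
  x^k = (0.0, 0.0), subgradient = b - a^T x = 5.0
  y^{k+1} = 0.5 + 0.1*5.0 = 1.0
Step 3: y^k = 1.0, reduced costs: (1.0, 4.0)
  x^k = (0.0, 0.0), subgradient = b - a^T x = 5.0
  y^{k+1} = 1.0 + 0.1*5.0 = 1.5
Step 4: y^k = 1.5, reduced costs: (-2.0, 2.0)
  x^k = (7.0, 0.0), subgradient = b - a^T x = -37.0
  y^{k+1} = 1.5 + 0.1*-37.0 = -2.2
Dual objective at y_4 = -2.2: reduced costs (20.2, 16.8), box minimizer x = (0.0, 0.0)
g(y_4) = b*y + (c1 - a1*y)*x1 + (c2 - a2*y)*x2 = 5*(-2.2) + 20.2*0.0 + 16.8*0.0 = -11.0 + 0.0 + 0.0 = -11.0


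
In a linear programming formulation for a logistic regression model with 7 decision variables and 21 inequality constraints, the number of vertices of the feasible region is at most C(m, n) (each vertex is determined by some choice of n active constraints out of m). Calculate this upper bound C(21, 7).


Each vertex corresponds to some choice of n active constraints out of m, so the number of vertices is at most C(m, n) = m! / (n!(m-n)!).
m = 21, n = 7
Numerator: 21 * 20 * 19 * 18 * 17 * 16 * 15
Denominator: 7! = 5040
C(21, 7) = 116280


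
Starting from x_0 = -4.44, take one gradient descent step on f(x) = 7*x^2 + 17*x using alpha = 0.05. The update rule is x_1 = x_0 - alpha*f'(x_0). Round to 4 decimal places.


We compute the gradient at x_0 and apply the update.
f'(x) = 14*x + 17
f'(-4.44) = 14*-4.44 + 17 = -45.16
x_1 = -4.44 - 0.05*-45.16 = -2.182


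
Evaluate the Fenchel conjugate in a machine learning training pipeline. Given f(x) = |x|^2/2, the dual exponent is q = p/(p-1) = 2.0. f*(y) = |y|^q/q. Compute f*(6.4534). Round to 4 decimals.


The conjugate exponent q satisfies 1/p + 1/q = 1.
p = 2, so q = 2/(2 - 1) = 2.0
|y|^q = 6.4534^2.0 = 41.6464
f*(6.4534) = 41.6464 / 2.0 = 20.8232


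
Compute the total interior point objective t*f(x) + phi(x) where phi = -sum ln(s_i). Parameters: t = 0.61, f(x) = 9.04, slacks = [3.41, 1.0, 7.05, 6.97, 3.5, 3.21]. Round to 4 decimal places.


Step 1: Compute log-barrier.
ln values: [1.2267, 0.0, 1.953, 1.9416, 1.2528, 1.1663]
phi = -(1.2267 + 0.0 + 1.953 + 1.9416 + 1.2528 + 1.1663) = -7.5404
Step 2: Compute augmented objective.
t*f(x) = 0.61*9.04 = 5.5144
Total = 5.5144 - 7.5404 = -2.026


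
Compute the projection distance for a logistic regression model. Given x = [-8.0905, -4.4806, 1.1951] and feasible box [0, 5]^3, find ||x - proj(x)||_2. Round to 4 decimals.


Project each component onto [0, 5].
clip(-8.0905) = 0.0, clip(-4.4806) = 0.0, clip(1.1951) = 1.1951
Projection = [0.0, 0.0, 1.1951]
Squared diffs: [65.4562, 20.0758, 0.0]
Distance = sqrt(85.532) = 9.2483


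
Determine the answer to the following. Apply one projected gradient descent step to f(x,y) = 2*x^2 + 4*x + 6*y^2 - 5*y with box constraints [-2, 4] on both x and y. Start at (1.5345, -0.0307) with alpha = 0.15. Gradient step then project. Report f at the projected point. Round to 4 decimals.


Step 1: Compute gradient at (1.5345, -0.0307).
grad_x = 2*2*1.5345 + 4 = 10.138
grad_y = 2*6*-0.0307 - 5 = -5.3684
Step 2: Gradient step.
x_raw = 1.5345 - 0.15*10.138 = 0.0138
y_raw = -0.0307 - 0.15*-5.3684 = 0.7746
Step 3: Project onto [-2, 4].
x_proj = clip(0.0138) = 0.0138
y_proj = clip(0.7746) = 0.7746
Step 4: Evaluate f.
f(0.0138, 0.7746) = -0.2176


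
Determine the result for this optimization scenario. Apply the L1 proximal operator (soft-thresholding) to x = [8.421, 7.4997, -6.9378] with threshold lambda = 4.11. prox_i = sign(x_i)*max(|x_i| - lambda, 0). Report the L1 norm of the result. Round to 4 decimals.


Soft-thresholding with lambda = 4.11:
prox(8.421) = sign(8.421)*max(|8.421| - 4.11, 0) = 4.311
prox(7.4997) = sign(7.4997)*max(|7.4997| - 4.11, 0) = 3.3897
prox(-6.9378) = sign(-6.9378)*max(|-6.9378| - 4.11, 0) = -2.8278
prox(x) = [4.311, 3.3897, -2.8278]
||prox(x)||_1 = 4.311 + 3.3897 + 2.8278 = 10.5285


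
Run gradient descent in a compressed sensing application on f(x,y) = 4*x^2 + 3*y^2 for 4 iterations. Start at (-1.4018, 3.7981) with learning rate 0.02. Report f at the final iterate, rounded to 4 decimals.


Gradient descent on f(x,y) = 4*x^2 + 3*y^2.
Starting point: (-1.4018, 3.7981), alpha = 0.02
Step 1: grad_x = 2*4*-1.4018 = -11.2144, grad_y = 2*3*3.7981 = 22.7886
  x_1 = -1.4018 - 0.02*-11.2144 = -1.1775
  y_1 = 3.7981 - 0.02*22.7886 = 3.3423
Step 2: grad_x = 2*4*-1.1775 = -9.4201, grad_y = 2*3*3.3423 = 20.054
  x_2 = -1.1775 - 0.02*-9.4201 = -0.9891
  y_2 = 3.3423 - 0.02*20.054 = 2.9412
Step 3: grad_x = 2*4*-0.9891 = -7.9129, grad_y = 2*3*2.9412 = 17.6475
  x_3 = -0.9891 - 0.02*-7.9129 = -0.8309
  y_3 = 2.9412 - 0.02*17.6475 = 2.5883
Step 4: grad_x = 2*4*-0.8309 = -6.6468, grad_y = 2*3*2.5883 = 15.5298
  x_4 = -0.8309 - 0.02*-6.6468 = -0.6979
  y_4 = 2.5883 - 0.02*15.5298 = 2.2777
f(-0.6979, 2.2777) = 4*(-0.6979)^2 + 3*2.2777^2 = 17.5121


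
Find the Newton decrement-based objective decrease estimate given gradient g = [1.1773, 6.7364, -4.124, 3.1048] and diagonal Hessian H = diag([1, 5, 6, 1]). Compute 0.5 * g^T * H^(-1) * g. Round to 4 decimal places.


Step 1: H is diagonal, so H^(-1) * g = [1.1773, 1.3473, -0.6873, 3.1048].
Step 2: g^T H^(-1) g = sum_i g_i^2 / H_ii
  = (1.1773)^2/1 + (6.7364)^2/5 + (-4.124)^2/6 + (3.1048)^2/1
  = 1.386 + 9.0758 + 2.8346 + 9.6398 = 22.9362
Step 3: Objective decrease = 0.5 * g^T H^(-1) g = 11.4681


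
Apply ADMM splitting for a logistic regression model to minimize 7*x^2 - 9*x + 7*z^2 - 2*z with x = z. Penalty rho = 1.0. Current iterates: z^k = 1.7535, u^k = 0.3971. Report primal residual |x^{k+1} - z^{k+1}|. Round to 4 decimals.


ADMM iteration with rho = 1.0, z^k = 1.7535, u^k = 0.3971
Step 1: x-update.
Minimize 7*x^2 - 9*x + (1.0/2)*(x - 1.7535 + 0.3971)^2
FOC: (2*7 + 1.0)*x = 9 + 1.0*(1.7535 - 0.3971)
x^{k+1} = 0.6904
Step 2: z-update.
Minimize 7*z^2 - 2*z + (1.0/2)*(0.6904 - z + 0.3971)^2
FOC: (2*7 + 1.0)*z = 2 + 1.0*(0.6904 + 0.3971)
z^{k+1} = 0.2058
Step 3: u-update.
u^{k+1} = 0.3971 + 0.6904 - 0.2058 = 0.8817
Step 4: Primal residual = |0.6904 - 0.2058| = 0.4846


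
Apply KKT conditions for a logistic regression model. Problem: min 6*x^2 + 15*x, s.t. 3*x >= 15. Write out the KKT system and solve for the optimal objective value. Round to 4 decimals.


Step 1: Try lambda = 0 (constraint inactive).
x_unc = -15/(2*6) = -1.25
Check: 3*-1.25 = -3.75 < 15 -- violated!
Step 2: Constraint must be active: 3*x = 15
x* = 15/3 = 5.0
lambda = (2*6*5.0 + 15)/3 = 25.0
Step 3: Compute optimal value.
f(x*) = 6*5.0^2 + 15*5.0 = 225.0


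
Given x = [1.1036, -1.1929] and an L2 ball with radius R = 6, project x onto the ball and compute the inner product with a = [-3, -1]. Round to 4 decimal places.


Step 1: Compute ||x|| (intermediates to 6 decimals).
||x|| = sqrt(1.1036^2 + (-1.1929)^2) = 1.625098
Step 2: Project.
Since ||x|| <= R, proj = x (no scaling needed).
proj(x) = [1.1036, -1.1929]
Step 3: Dot product.
a^T * proj(x) = -3*1.1036 - 1*(-1.1929) = -2.1179


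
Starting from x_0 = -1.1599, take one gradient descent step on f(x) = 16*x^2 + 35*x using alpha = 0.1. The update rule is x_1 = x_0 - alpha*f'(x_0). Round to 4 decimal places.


We compute the gradient at x_0 and apply the update.
f'(x) = 32*x + 35
f'(-1.1599) = 32*-1.1599 + 35 = -2.1168
x_1 = -1.1599 - 0.1*-2.1168 = -0.9482


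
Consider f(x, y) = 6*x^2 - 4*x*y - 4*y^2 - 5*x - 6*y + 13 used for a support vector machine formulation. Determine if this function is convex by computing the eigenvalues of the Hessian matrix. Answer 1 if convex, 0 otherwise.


The Hessian of f(x,y) = 6*x^2 - 4*x*y - 4*y^2 - 5*x - 6*y + 13 is:
H = [[12, -4], [-4, -8]]
Trace = 12 - 8 = 4
Determinant = 12*-8 - (-4)^2 = -112
Discriminant = (4)^2 - 4*-112 = 464.0
Eigenvalues: lambda_1 = -8.7703, lambda_2 = 12.7703
The function is not convex.

0


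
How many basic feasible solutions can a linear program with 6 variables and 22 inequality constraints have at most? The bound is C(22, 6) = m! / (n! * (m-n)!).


Each vertex corresponds to some choice of n active constraints out of m, so the number of vertices is at most C(m, n) = m! / (n!(m-n)!).
m = 22, n = 6
Numerator: 22 * 21 * 20 * 19 * 18 * 17
Denominator: 6! = 720
C(22, 6) = 74613


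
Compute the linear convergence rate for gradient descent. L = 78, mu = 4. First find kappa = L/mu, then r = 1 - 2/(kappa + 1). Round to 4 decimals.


Step 1: Compute the condition number.
kappa = L/mu = 78/4 = 19.5
Step 2: Compute the convergence rate.
r = 1 - 2/(kappa + 1) = 1 - 2*mu/(L + mu) = (L - mu)/(L + mu) = 74/82 = 0.9024


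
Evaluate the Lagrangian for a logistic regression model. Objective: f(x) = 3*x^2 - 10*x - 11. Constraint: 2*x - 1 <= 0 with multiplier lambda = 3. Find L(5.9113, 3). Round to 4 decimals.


Step 1: Evaluate f(x).
f(5.9113) = 3*5.9113^2 - 10*5.9113 - 11 = 34.7174
Step 2: Evaluate g(x).
g(5.9113) = 2*5.9113 - 1 = 10.8226
Step 3: Compute Lagrangian.
L = 34.7174 + 3*10.8226 = 67.1852


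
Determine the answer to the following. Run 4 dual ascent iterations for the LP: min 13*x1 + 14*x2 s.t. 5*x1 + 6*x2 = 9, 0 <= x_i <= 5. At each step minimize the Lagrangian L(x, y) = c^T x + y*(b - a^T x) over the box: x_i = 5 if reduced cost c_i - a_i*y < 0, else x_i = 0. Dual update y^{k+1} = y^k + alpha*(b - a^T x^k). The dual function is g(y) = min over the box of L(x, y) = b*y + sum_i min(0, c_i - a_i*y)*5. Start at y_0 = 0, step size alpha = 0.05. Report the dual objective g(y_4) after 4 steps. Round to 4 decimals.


Dual ascent for LP: min 13*x1 + 14*x2, 5*x1 + 6*x2 = 9, 0 <= x_i <= 5
Step 1: y^k = 0.0, reduced costs: (13.0, 14.0)
  x^k = (0.0, 0.0), subgradient = b - a^T x = 9.0
  y^{k+1} = 0.0 + 0.05*9.0 = 0.45
Step 2: y^k = 0.45, reduced costs: (10.75, 11.3)
  x^k = (0.0, 0.0), subgradient = b - a^T x = 9.0
  y^{k+1} = 0.45 + 0.05*9.0 = 0.9
Step 3: y^k = 0.9, reduced costs: (8.5, 8.6)
  x^k = (0.0, 0.0), subgradient = b - a^T x = 9.0
  y^{k+1} = 0.9 + 0.05*9.0 = 1.35
Step 4: y^k = 1.35, reduced costs: (6.25, 5.9)
  x^k = (0.0, 0.0), subgradient = b - a^T x = 9.0
  y^{k+1} = 1.35 + 0.05*9.0 = 1.8
Dual objective at y_4 = 1.8: reduced costs (4.0, 3.2), box minimizer x = (0.0, 0.0)
g(y_4) = b*y + (c1 - a1*y)*x1 + (c2 - a2*y)*x2 = 9*1.8 + 4.0*0.0 + 3.2*0.0 = 16.2 + 0.0 + 0.0 = 16.2


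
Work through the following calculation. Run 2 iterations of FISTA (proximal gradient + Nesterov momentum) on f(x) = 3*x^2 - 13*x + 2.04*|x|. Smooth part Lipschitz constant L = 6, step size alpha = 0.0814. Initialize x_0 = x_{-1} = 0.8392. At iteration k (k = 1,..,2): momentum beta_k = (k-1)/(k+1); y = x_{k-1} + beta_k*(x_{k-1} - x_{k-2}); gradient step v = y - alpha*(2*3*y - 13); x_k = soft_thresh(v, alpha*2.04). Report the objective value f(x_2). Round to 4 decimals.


FISTA on f(x) = 3*x^2 - 13*x + 2.04*|x|
L = 6, alpha = 0.0814
Iteration 1: beta = 0.0, y = 0.8392 + 0.0*(0.8392 - 0.8392) = 0.8392
  grad(y) = -7.9648, v = y - alpha*grad = 1.4875
  prox(v) = soft_thresh(1.4875, 0.1661) = 1.3215
Iteration 2: beta = 0.3333, y = 1.3215 + 0.3333*(1.3215 - 0.8392) = 1.4822
  grad(y) = -4.1066, v = y - alpha*grad = 1.8165
  prox(v) = soft_thresh(1.8165, 0.1661) = 1.6505
f(x_2) = 3*1.6505^2 - 13*1.6505 + 2.04*|1.6505| = -9.917


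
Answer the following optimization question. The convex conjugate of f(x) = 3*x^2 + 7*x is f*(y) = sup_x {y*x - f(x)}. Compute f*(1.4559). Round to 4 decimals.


f*(y) = sup_x {y*x - a*x^2 - b*x} = sup_x {(y-b)*x - a*x^2}
FOC: (y - b) - 2a*x = 0 => x* = (y - b)/(2a)
x* = (1.4559 - 7)/(2*3) = -0.924
f*(1.4559) = (y-b)^2/(4a) = (1.4559 - 7)^2/(4*3)
= 30.737/12 = 2.5614


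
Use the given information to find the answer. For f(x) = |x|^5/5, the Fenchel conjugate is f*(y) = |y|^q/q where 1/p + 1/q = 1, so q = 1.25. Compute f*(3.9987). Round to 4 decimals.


The conjugate exponent q satisfies 1/p + 1/q = 1.
p = 5, so q = 5/(5 - 1) = 1.25
|y|^q = 3.9987^1.25 = 5.6546
f*(3.9987) = 5.6546 / 1.25 = 4.5236


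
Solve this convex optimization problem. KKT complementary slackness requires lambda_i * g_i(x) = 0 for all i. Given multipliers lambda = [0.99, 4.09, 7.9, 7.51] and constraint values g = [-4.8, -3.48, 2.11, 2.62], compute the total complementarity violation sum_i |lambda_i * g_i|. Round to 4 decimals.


KKT complementary slackness check:
lambda_1 * g_1 = 0.99 * -4.8 = -4.752
lambda_2 * g_2 = 4.09 * -3.48 = -14.2332
lambda_3 * g_3 = 7.9 * 2.11 = 16.669
lambda_4 * g_4 = 7.51 * 2.62 = 19.6762
Total violation = 4.752 + 14.2332 + 16.669 + 19.6762 = 55.3304


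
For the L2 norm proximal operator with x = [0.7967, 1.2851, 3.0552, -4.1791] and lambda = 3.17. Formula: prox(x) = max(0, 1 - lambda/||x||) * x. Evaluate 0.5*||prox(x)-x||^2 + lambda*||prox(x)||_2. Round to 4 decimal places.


Step 1: Compute ||x||.
||x|| = 5.3931
Step 2: Compute scaling factor.
scale = max(0, 1 - 3.17/5.3931) = 0.4122
Step 3: prox(x) = [0.3284, 0.5297, 1.2594, -1.7227]
||prox(x)|| = 2.2231
Step 4: Proximal objective.
0.5*||prox-x||^2 = 5.0245
lambda*||prox|| = 7.0472
Total = 12.0716


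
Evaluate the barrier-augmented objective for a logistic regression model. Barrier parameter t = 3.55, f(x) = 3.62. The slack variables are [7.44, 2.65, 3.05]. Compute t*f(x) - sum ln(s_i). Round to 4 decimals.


Step 1: Compute log-barrier.
ln values: [2.0069, 0.9746, 1.1151]
phi = -(2.0069 + 0.9746 + 1.1151) = -4.0966
Step 2: Compute augmented objective.
t*f(x) = 3.55*3.62 = 12.851
Total = 12.851 - 4.0966 = 8.7544


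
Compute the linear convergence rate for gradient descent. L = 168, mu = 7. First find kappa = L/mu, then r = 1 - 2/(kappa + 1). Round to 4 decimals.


Step 1: Compute the condition number.
kappa = L/mu = 168/7 = 24.0
Step 2: Compute the convergence rate.
r = 1 - 2/(kappa + 1) = 1 - 2*mu/(L + mu) = (L - mu)/(L + mu) = 161/175 = 0.92


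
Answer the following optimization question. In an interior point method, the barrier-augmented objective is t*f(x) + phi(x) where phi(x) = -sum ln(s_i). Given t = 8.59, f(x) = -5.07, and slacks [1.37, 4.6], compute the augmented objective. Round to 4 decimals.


Step 1: Compute log-barrier.
ln values: [0.3148, 1.5261]
phi = -(0.3148 + 1.5261) = -1.8409
Step 2: Compute augmented objective.
t*f(x) = 8.59*-5.07 = -43.5513
Total = -43.5513 - 1.8409 = -45.3922


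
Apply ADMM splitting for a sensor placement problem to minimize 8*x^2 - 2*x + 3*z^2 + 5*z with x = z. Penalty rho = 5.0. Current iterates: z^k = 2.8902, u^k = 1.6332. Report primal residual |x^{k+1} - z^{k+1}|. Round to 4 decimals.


ADMM iteration with rho = 5.0, z^k = 2.8902, u^k = 1.6332
Step 1: x-update.
Minimize 8*x^2 - 2*x + (5.0/2)*(x - 2.8902 + 1.6332)^2
FOC: (2*8 + 5.0)*x = 2 + 5.0*(2.8902 - 1.6332)
x^{k+1} = 0.3945
Step 2: z-update.
Minimize 3*z^2 + 5*z + (5.0/2)*(0.3945 - z + 1.6332)^2
FOC: (2*3 + 5.0)*z = -5 + 5.0*(0.3945 + 1.6332)
z^{k+1} = 0.4671
Step 3: u-update.
u^{k+1} = 1.6332 + 0.3945 - 0.4671 = 1.5606
Step 4: Primal residual = |0.3945 - 0.4671| = 0.0726


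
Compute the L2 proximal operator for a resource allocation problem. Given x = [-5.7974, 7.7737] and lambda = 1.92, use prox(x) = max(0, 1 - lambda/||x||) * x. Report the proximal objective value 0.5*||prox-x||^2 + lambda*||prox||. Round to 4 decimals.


Step 1: Compute ||x||.
||x|| = 9.6974
Step 2: Compute scaling factor.
scale = max(0, 1 - 1.92/9.6974) = 0.802
Step 3: prox(x) = [-4.6496, 6.2346]
||prox(x)|| = 7.7774
Step 4: Proximal objective.
0.5*||prox-x||^2 = 1.8432
lambda*||prox|| = 14.9326
Total = 16.7759


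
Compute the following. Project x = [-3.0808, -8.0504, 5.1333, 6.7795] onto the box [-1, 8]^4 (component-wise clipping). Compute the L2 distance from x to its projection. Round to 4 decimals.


Project each component onto [-1, 8].
clip(-3.0808) = -1.0, clip(-8.0504) = -1.0, clip(5.1333) = 5.1333, clip(6.7795) = 6.7795
Projection = [-1.0, -1.0, 5.1333, 6.7795]
Squared diffs: [4.3297, 49.7081, 0.0, 0.0]
Distance = sqrt(54.0378) = 7.351


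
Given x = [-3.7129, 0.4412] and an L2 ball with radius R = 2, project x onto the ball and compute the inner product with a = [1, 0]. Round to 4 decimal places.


Step 1: Compute ||x|| (intermediates to 6 decimals).
||x|| = sqrt((-3.7129)^2 + 0.4412^2) = 3.739022
Step 2: Project.
Since ||x|| > R, scale = R/||x|| = 2/3.739022 = 0.534899, proj(x) = scale * x
proj(x) = [-1.986026, 0.235997]
Step 3: Dot product.
a^T * proj(x) = 1*(-1.986026) + 0*0.235997 = -1.986


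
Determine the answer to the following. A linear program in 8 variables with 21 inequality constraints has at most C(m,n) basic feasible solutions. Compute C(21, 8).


Each vertex corresponds to some choice of n active constraints out of m, so the number of vertices is at most C(m, n) = m! / (n!(m-n)!).
m = 21, n = 8
Numerator: 21 * 20 * 19 * 18 * 17 * 16 * 15 * 14
Denominator: 8! = 40320
C(21, 8) = 203490


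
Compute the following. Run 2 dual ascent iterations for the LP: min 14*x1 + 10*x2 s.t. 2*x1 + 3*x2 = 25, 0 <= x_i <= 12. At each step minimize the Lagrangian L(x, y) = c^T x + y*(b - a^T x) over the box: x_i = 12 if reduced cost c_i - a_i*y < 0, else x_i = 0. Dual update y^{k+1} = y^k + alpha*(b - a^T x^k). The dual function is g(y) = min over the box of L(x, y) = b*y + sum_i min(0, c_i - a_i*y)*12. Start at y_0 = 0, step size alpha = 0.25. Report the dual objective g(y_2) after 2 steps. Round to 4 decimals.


Dual ascent for LP: min 14*x1 + 10*x2, 2*x1 + 3*x2 = 25, 0 <= x_i <= 12
Step 1: y^k = 0.0, reduced costs: (14.0, 10.0)
  x^k = (0.0, 0.0), subgradient = b - a^T x = 25.0
  y^{k+1} = 0.0 + 0.25*25.0 = 6.25
Step 2: y^k = 6.25, reduced costs: (1.5, -8.75)
  x^k = (0.0, 12.0), subgradient = b - a^T x = -11.0
  y^{k+1} = 6.25 + 0.25*-11.0 = 3.5
Dual objective at y_2 = 3.5: reduced costs (7.0, -0.5), box minimizer x = (0.0, 12.0)
g(y_2) = b*y + (c1 - a1*y)*x1 + (c2 - a2*y)*x2 = 25*3.5 + 7.0*0.0 + (-0.5)*12.0 = 87.5 + 0.0 - 6.0 = 81.5


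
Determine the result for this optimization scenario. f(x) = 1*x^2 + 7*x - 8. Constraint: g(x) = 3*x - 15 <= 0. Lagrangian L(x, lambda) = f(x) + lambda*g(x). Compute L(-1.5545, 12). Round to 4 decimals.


Step 1: Evaluate f(x).
f(-1.5545) = 1*(-1.5545)^2 + 7*(-1.5545) - 8 = -16.465
Step 2: Evaluate g(x).
g(-1.5545) = 3*-1.5545 - 15 = -19.6635
Step 3: Compute Lagrangian.
L = -16.465 + 12*-19.6635 = -252.427


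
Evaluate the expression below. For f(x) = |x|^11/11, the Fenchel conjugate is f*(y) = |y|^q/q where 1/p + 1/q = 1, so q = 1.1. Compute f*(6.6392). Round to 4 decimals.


The conjugate exponent q satisfies 1/p + 1/q = 1.
p = 11, so q = 11/(11 - 1) = 1.1
|y|^q = 6.6392^1.1 = 8.0228
f*(6.6392) = 8.0228 / 1.1 = 7.2935


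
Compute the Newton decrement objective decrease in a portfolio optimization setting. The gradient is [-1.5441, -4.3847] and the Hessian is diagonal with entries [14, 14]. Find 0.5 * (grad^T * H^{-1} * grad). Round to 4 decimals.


Step 1: H is diagonal, so H^(-1) * g = [-0.1103, -0.3132].
Step 2: g^T H^(-1) g = sum_i g_i^2 / H_ii
  = (-1.5441)^2/14 + (-4.3847)^2/14
  = 0.1703 + 1.3733 = 1.5436
Step 3: Objective decrease = 0.5 * g^T H^(-1) g = 0.7718


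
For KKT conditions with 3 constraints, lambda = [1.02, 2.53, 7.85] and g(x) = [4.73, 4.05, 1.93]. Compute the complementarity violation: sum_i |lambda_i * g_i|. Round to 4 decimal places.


KKT complementary slackness check:
lambda_1 * g_1 = 1.02 * 4.73 = 4.8246
lambda_2 * g_2 = 2.53 * 4.05 = 10.2465
lambda_3 * g_3 = 7.85 * 1.93 = 15.1505
Total violation = 4.8246 + 10.2465 + 15.1505 = 30.2216


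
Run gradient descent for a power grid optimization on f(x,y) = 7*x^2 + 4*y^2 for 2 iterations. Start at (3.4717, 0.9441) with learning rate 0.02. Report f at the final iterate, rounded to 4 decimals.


Gradient descent on f(x,y) = 7*x^2 + 4*y^2.
Starting point: (3.4717, 0.9441), alpha = 0.02
Step 1: grad_x = 2*7*3.4717 = 48.6038, grad_y = 2*4*0.9441 = 7.5528
  x_1 = 3.4717 - 0.02*48.6038 = 2.4996
  y_1 = 0.9441 - 0.02*7.5528 = 0.793
Step 2: grad_x = 2*7*2.4996 = 34.9947, grad_y = 2*4*0.793 = 6.3444
  x_2 = 2.4996 - 0.02*34.9947 = 1.7997
  y_2 = 0.793 - 0.02*6.3444 = 0.6662
f(1.7997, 0.6662) = 7*1.7997^2 + 4*0.6662^2 = 24.4482


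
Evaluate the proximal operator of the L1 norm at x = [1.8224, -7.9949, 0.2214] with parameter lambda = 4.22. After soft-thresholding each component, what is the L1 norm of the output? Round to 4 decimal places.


Soft-thresholding with lambda = 4.22:
prox(1.8224) = sign(1.8224)*max(|1.8224| - 4.22, 0) = 0.0
prox(-7.9949) = sign(-7.9949)*max(|-7.9949| - 4.22, 0) = -3.7749
prox(0.2214) = sign(0.2214)*max(|0.2214| - 4.22, 0) = 0.0
prox(x) = [0.0, -3.7749, 0.0]
||prox(x)||_1 = 0.0 + 3.7749 + 0.0 = 3.7749


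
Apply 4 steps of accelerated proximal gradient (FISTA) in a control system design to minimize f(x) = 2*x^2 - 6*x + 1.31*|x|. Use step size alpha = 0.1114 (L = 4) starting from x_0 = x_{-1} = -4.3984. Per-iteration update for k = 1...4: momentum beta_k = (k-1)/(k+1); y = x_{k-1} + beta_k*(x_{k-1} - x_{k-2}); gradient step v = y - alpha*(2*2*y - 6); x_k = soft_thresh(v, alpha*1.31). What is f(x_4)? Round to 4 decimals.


FISTA on f(x) = 2*x^2 - 6*x + 1.31*|x|
L = 4, alpha = 0.1114
Iteration 1: beta = 0.0, y = -4.3984 + 0.0*(-4.3984 + 4.3984) = -4.3984
  grad(y) = -23.5936, v = y - alpha*grad = -1.7701
  prox(v) = soft_thresh(-1.7701, 0.1459) = -1.6241
Iteration 2: beta = 0.3333, y = -1.6241 + 0.3333*(-1.6241 + 4.3984) = -0.6994
  grad(y) = -8.7975, v = y - alpha*grad = 0.2807
  prox(v) = soft_thresh(0.2807, 0.1459) = 0.1347
Iteration 3: beta = 0.5, y = 0.1347 + 0.5*(0.1347 + 1.6241) = 1.0142
  grad(y) = -1.9434, v = y - alpha*grad = 1.2307
  prox(v) = soft_thresh(1.2307, 0.1459) = 1.0847
Iteration 4: beta = 0.6, y = 1.0847 + 0.6*(1.0847 - 0.1347) = 1.6547
  grad(y) = 0.6188, v = y - alpha*grad = 1.5858
  prox(v) = soft_thresh(1.5858, 0.1459) = 1.4398
f(x_4) = 2*1.4398^2 - 6*1.4398 + 1.31*|1.4398| = -2.6066


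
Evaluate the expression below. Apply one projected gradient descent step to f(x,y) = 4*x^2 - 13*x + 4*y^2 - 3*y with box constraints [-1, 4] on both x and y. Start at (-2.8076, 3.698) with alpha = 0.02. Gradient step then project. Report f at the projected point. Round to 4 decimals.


Step 1: Compute gradient at (-2.8076, 3.698).
grad_x = 2*4*-2.8076 - 13 = -35.4608
grad_y = 2*4*3.698 - 3 = 26.584
Step 2: Gradient step.
x_raw = -2.8076 - 0.02*-35.4608 = -2.0984
y_raw = 3.698 - 0.02*26.584 = 3.1663
Step 3: Project onto [-1, 4].
x_proj = clip(-2.0984) = -1.0
y_proj = clip(3.1663) = 3.1663
Step 4: Evaluate f.
f(-1.0, 3.1663) = 47.6034


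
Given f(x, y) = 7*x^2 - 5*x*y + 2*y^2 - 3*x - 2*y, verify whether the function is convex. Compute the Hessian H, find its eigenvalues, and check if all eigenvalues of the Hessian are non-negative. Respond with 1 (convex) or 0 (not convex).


The Hessian of f(x,y) = 7*x^2 - 5*x*y + 2*y^2 - 3*x - 2*y is:
H = [[14, -5], [-5, 4]]
Trace = 14 + 4 = 18
Determinant = 14*4 - (-5)^2 = 31
Discriminant = (18)^2 - 4*31 = 200.0
Eigenvalues: lambda_1 = 1.9289, lambda_2 = 16.0711
The function is convex.

1


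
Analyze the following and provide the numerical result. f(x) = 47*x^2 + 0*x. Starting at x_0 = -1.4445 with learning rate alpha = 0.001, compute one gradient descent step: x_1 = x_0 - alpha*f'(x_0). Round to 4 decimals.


We compute the gradient at x_0 and apply the update.
f'(x) = 94*x + 0
f'(-1.4445) = 94*-1.4445 + 0 = -135.783
x_1 = -1.4445 - 0.001*-135.783 = -1.3087


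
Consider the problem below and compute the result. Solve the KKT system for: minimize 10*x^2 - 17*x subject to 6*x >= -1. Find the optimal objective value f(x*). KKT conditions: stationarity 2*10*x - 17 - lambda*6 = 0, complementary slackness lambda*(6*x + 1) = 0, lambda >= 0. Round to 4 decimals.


Step 1: Try lambda = 0 (constraint inactive).
Stationarity: 2*10*x - 17 = 0
x* = 17/(2*10) = 0.85
Check constraint: 6*0.85 = 5.1 >= -1 -- satisfied.
Step 2: Compute optimal value.
f(x*) = 10*0.85^2 - 17*0.85 = -7.225


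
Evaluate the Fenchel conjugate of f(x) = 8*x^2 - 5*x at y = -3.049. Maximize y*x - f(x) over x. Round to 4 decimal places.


f*(y) = sup_x {y*x - a*x^2 - b*x} = sup_x {(y-b)*x - a*x^2}
FOC: (y - b) - 2a*x = 0 => x* = (y - b)/(2a)
x* = (-3.049 + 5)/(2*8) = 0.1219
f*(-3.049) = (y-b)^2/(4a) = (-3.049 + 5)^2/(4*8)
= 3.8064/32 = 0.119


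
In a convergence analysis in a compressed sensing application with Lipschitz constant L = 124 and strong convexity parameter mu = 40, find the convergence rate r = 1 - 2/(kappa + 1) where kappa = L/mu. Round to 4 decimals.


Step 1: Compute the condition number.
kappa = L/mu = 124/40 = 3.1
Step 2: Compute the convergence rate.
r = 1 - 2/(kappa + 1) = 1 - 2*mu/(L + mu) = (L - mu)/(L + mu) = 84/164 = 0.5122


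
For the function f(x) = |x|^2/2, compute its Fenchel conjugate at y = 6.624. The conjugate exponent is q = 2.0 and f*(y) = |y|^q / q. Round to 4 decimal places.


The conjugate exponent q satisfies 1/p + 1/q = 1.
p = 2, so q = 2/(2 - 1) = 2.0
|y|^q = 6.624^2.0 = 43.8774
f*(6.624) = 43.8774 / 2.0 = 21.9387


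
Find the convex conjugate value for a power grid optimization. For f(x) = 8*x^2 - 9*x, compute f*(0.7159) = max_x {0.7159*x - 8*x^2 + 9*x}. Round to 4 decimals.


f*(y) = sup_x {y*x - a*x^2 - b*x} = sup_x {(y-b)*x - a*x^2}
FOC: (y - b) - 2a*x = 0 => x* = (y - b)/(2a)
x* = (0.7159 + 9)/(2*8) = 0.6072
f*(0.7159) = (y-b)^2/(4a) = (0.7159 + 9)^2/(4*8)
= 94.3987/32 = 2.95


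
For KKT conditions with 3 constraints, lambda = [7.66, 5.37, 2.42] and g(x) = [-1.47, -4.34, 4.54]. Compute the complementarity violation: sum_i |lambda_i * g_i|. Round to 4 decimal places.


KKT complementary slackness check:
lambda_1 * g_1 = 7.66 * -1.47 = -11.2602
lambda_2 * g_2 = 5.37 * -4.34 = -23.3058
lambda_3 * g_3 = 2.42 * 4.54 = 10.9868
Total violation = 11.2602 + 23.3058 + 10.9868 = 45.5528


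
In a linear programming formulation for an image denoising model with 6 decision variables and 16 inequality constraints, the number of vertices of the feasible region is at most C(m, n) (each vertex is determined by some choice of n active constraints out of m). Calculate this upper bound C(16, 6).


Each vertex corresponds to some choice of n active constraints out of m, so the number of vertices is at most C(m, n) = m! / (n!(m-n)!).
m = 16, n = 6
Numerator: 16 * 15 * 14 * 13 * 12 * 11
Denominator: 6! = 720
C(16, 6) = 8008


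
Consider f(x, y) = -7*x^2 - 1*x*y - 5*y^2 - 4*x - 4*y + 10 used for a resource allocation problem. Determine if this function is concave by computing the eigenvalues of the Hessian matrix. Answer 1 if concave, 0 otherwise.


The Hessian of f(x,y) = -7*x^2 - 1*x*y - 5*y^2 - 4*x - 4*y + 10 is:
H = [[-14, -1], [-1, -10]]
Trace = -14 - 10 = -24
Determinant = -14*-10 - (-1)^2 = 139
Discriminant = (-24)^2 - 4*139 = 20.0
Eigenvalues: lambda_1 = -14.2361, lambda_2 = -9.7639
The function is concave.

1


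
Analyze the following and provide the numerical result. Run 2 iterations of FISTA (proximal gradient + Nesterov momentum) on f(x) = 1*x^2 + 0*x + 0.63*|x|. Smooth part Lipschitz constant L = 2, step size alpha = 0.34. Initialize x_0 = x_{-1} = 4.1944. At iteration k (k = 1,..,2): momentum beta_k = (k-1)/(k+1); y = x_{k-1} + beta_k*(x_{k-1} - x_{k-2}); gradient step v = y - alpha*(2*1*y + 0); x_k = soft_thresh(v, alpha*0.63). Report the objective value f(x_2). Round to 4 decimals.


FISTA on f(x) = 1*x^2 + 0*x + 0.63*|x|
L = 2, alpha = 0.34
Iteration 1: beta = 0.0, y = 4.1944 + 0.0*(4.1944 - 4.1944) = 4.1944
  grad(y) = 8.3888, v = y - alpha*grad = 1.3422
  prox(v) = soft_thresh(1.3422, 0.2142) = 1.128
Iteration 2: beta = 0.3333, y = 1.128 + 0.3333*(1.128 - 4.1944) = 0.1059
  grad(y) = 0.2118, v = y - alpha*grad = 0.0339
  prox(v) = soft_thresh(0.0339, 0.2142) = 0.0
f(x_2) = 1*0.0^2 + 0*0.0 + 0.63*|0.0| = 0.0


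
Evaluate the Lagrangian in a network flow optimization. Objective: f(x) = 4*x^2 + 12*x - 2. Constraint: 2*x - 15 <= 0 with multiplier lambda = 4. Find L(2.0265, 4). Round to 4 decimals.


Step 1: Evaluate f(x).
f(2.0265) = 4*2.0265^2 + 12*2.0265 - 2 = 38.7448
Step 2: Evaluate g(x).
g(2.0265) = 2*2.0265 - 15 = -10.947
Step 3: Compute Lagrangian.
L = 38.7448 + 4*-10.947 = -5.0432


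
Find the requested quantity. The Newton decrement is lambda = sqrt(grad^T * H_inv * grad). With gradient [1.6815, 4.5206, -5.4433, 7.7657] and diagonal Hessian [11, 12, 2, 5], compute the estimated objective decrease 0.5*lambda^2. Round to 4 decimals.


Step 1: H is diagonal, so H^(-1) * g = [0.1529, 0.3767, -2.7217, 1.5531].
Step 2: g^T H^(-1) g = sum_i g_i^2 / H_ii
  = (1.6815)^2/11 + (4.5206)^2/12 + (-5.4433)^2/2 + (7.7657)^2/5
  = 0.257 + 1.703 + 14.8148 + 12.0612 = 28.836
Step 3: Objective decrease = 0.5 * g^T H^(-1) g = 14.418


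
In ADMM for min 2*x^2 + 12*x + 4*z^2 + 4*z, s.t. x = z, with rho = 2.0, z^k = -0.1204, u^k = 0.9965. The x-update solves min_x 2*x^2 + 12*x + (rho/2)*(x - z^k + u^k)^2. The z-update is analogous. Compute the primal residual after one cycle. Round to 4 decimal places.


ADMM iteration with rho = 2.0, z^k = -0.1204, u^k = 0.9965
Step 1: x-update.
Minimize 2*x^2 + 12*x + (2.0/2)*(x + 0.1204 + 0.9965)^2
FOC: (2*2 + 2.0)*x = -12 + 2.0*(-0.1204 - 0.9965)
x^{k+1} = -2.3723
Step 2: z-update.
Minimize 4*z^2 + 4*z + (2.0/2)*(-2.3723 - z + 0.9965)^2
FOC: (2*4 + 2.0)*z = -4 + 2.0*(-2.3723 + 0.9965)
z^{k+1} = -0.6752
Step 3: u-update.
u^{k+1} = 0.9965 - 2.3723 + 0.6752 = -0.7006
Step 4: Primal residual = |-2.3723 + 0.6752| = 1.6971


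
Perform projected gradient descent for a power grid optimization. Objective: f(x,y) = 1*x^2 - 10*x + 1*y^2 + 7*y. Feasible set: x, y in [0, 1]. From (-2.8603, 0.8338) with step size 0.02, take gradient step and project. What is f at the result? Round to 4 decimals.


Step 1: Compute gradient at (-2.8603, 0.8338).
grad_x = 2*1*-2.8603 - 10 = -15.7206
grad_y = 2*1*0.8338 + 7 = 8.6676
Step 2: Gradient step.
x_raw = -2.8603 - 0.02*-15.7206 = -2.5459
y_raw = 0.8338 - 0.02*8.6676 = 0.6604
Step 3: Project onto [0, 1].
x_proj = clip(-2.5459) = 0.0
y_proj = clip(0.6604) = 0.6604
Step 4: Evaluate f.
f(0.0, 0.6604) = 5.0593


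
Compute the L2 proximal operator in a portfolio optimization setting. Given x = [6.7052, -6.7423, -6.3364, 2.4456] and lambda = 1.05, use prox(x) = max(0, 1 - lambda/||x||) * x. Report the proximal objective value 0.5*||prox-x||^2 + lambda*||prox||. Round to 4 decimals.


Step 1: Compute ||x||.
||x|| = 11.6854
Step 2: Compute scaling factor.
scale = max(0, 1 - 1.05/11.6854) = 0.9101
Step 3: prox(x) = [6.1027, -6.1365, -5.767, 2.2258]
||prox(x)|| = 10.6354
Step 4: Proximal objective.
0.5*||prox-x||^2 = 0.5513
lambda*||prox|| = 11.1672
Total = 11.7184


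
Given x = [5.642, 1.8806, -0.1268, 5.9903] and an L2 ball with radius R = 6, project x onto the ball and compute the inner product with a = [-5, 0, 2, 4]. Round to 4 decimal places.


Step 1: Compute ||x|| (intermediates to 6 decimals).
||x|| = sqrt(5.642^2 + 1.8806^2 + (-0.1268)^2 + 5.9903^2) = 8.442073
Step 2: Project.
Since ||x|| > R, scale = R/||x|| = 6/8.442073 = 0.710726, proj(x) = scale * x
proj(x) = [4.009916, 1.336591, -0.09012, 4.257462]
Step 3: Dot product.
a^T * proj(x) = -5*4.009916 + 0*1.336591 + 2*(-0.09012) + 4*4.257462 = -3.2


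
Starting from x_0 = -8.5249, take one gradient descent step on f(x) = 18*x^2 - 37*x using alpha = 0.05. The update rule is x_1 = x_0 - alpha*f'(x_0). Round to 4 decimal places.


We compute the gradient at x_0 and apply the update.
f'(x) = 36*x - 37
f'(-8.5249) = 36*-8.5249 - 37 = -343.8964
x_1 = -8.5249 - 0.05*-343.8964 = 8.6699


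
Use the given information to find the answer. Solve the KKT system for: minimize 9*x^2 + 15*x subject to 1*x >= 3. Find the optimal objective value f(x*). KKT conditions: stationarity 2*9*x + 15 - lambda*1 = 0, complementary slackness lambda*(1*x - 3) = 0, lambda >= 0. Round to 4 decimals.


Step 1: Try lambda = 0 (constraint inactive).
x_unc = -15/(2*9) = -0.8333
Check: 1*-0.8333 = -0.8333 < 3 -- violated!
Step 2: Constraint must be active: 1*x = 3
x* = 3/1 = 3.0
lambda = (2*9*3.0 + 15)/1 = 69.0
Step 3: Compute optimal value.
f(x*) = 9*3.0^2 + 15*3.0 = 126.0
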